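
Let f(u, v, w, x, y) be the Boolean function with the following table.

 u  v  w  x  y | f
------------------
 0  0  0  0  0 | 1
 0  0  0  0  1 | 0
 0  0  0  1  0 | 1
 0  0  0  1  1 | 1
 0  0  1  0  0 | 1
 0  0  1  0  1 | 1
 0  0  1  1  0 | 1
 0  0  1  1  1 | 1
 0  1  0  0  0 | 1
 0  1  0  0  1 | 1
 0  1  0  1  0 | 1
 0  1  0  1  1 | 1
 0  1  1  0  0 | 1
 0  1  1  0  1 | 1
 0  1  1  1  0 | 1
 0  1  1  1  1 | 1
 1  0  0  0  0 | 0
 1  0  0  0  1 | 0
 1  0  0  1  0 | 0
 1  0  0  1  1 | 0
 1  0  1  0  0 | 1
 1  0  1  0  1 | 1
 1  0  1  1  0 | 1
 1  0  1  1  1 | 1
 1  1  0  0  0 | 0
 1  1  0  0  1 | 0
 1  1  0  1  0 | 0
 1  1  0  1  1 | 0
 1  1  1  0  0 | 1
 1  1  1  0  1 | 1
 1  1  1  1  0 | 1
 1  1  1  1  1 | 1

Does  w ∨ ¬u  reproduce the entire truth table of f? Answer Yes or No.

Evaluate w ∨ ¬u on each row and compare to f:
  u=0, v=0, w=0, x=0, y=0: formula gives 1, f = 1 ✓
  u=0, v=0, w=0, x=0, y=1: formula gives 1, but f = 0 ✗
A single disagreement suffices: at (0,0,0,0,1) they differ, so the formula does not compute f.

No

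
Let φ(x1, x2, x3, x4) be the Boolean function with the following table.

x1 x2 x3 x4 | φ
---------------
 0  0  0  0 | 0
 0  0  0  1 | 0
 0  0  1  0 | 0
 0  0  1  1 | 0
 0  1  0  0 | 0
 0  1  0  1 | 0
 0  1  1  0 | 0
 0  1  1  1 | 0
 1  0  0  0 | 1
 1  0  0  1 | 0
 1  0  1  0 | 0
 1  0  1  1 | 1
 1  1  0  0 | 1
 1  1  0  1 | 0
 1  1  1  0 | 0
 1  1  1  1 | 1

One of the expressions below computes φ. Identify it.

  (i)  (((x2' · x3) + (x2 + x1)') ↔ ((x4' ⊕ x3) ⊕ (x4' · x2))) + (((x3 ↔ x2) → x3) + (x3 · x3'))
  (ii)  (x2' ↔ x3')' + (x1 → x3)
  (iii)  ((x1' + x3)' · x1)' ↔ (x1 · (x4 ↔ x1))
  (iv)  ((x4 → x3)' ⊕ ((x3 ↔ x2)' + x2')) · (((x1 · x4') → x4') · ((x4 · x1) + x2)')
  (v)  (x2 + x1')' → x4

iii

(i) disagrees with φ on (0,0,0,0) (formula → 1, table → 0); rule it out.
(ii) disagrees with φ on (0,0,0,0) (formula → 1, table → 0); rule it out.
(iv) disagrees with φ on (0,0,0,0) (formula → 1, table → 0); rule it out.
(v) disagrees with φ on (0,0,0,0) (formula → 1, table → 0); rule it out.
Only (iii) survives; checking it on all 16 rows confirms it matches φ.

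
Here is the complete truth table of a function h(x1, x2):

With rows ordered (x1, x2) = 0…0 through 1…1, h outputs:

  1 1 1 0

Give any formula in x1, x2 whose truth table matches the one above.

h(x1, x2) = (x1 · x2)'

The output is 0 only when every input is 1 — NAND of all inputs.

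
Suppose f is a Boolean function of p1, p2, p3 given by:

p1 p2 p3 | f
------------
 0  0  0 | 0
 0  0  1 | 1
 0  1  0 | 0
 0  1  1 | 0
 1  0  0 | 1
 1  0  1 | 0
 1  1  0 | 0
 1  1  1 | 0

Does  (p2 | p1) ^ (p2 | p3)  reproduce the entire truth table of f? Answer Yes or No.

Yes

Check the formula against f row by row:
  p1=0, p2=0, p3=0: formula gives 0, f = 0 ✓
  p1=0, p2=0, p3=1: formula gives 1, f = 1 ✓
  p1=0, p2=1, p3=0: formula gives 0, f = 0 ✓
  p1=0, p2=1, p3=1: formula gives 0, f = 0 ✓
  p1=1, p2=0, p3=0: formula gives 1, f = 1 ✓
  … (the remaining 3 rows also agree.)
No disagreement on any input; they are logically equivalent.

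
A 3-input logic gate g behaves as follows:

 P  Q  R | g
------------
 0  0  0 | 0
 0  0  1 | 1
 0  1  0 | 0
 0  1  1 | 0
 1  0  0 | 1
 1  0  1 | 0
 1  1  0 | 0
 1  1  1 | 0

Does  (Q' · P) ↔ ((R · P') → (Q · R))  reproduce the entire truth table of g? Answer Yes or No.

No

Evaluate (Q' · P) ↔ ((R · P') → (Q · R)) on each row and compare to g:
  P=0, Q=0, R=0: formula gives 0, g = 0 ✓
  P=0, Q=0, R=1: formula gives 1, g = 1 ✓
  P=0, Q=1, R=0: formula gives 0, g = 0 ✓
  P=0, Q=1, R=1: formula gives 0, g = 0 ✓
  P=1, Q=0, R=0: formula gives 1, g = 1 ✓
  P=1, Q=0, R=1: formula gives 1, but g = 0 ✗
Row (1,0,1) is a counterexample, so the formula is not equivalent to g.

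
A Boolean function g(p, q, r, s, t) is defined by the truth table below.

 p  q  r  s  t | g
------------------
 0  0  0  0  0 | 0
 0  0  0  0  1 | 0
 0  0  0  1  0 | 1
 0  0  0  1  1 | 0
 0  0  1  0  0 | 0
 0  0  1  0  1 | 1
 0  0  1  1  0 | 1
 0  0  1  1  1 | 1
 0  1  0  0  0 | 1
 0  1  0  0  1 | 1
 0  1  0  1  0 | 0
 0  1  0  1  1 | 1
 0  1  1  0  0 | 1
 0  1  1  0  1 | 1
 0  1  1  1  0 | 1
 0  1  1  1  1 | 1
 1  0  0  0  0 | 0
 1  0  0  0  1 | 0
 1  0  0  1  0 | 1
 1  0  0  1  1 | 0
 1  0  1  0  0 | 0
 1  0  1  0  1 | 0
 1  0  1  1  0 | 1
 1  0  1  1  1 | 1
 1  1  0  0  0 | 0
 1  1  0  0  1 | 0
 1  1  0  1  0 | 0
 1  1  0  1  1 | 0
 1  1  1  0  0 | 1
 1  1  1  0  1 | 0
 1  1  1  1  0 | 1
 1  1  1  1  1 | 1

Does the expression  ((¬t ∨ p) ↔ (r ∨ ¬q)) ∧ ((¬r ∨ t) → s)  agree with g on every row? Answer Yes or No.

Evaluate ((¬t ∨ p) ↔ (r ∨ ¬q)) ∧ ((¬r ∨ t) → s) on each row and compare to g:
  p=0, q=0, r=0, s=0, t=0: formula gives 0, g = 0 ✓
  p=0, q=0, r=0, s=0, t=1: formula gives 0, g = 0 ✓
  p=0, q=0, r=0, s=1, t=0: formula gives 1, g = 1 ✓
  p=0, q=0, r=0, s=1, t=1: formula gives 0, g = 0 ✓
  p=0, q=0, r=1, s=0, t=0: formula gives 1, but g = 0 ✗
Row (0,0,1,0,0) is a counterexample, so the formula is not equivalent to g.

No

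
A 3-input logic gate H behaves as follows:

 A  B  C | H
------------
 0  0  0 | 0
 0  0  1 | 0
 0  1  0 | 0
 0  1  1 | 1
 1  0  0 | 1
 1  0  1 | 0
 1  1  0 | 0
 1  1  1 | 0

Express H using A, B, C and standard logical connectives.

H=1 on 2 inputs: (0,1,1), (1,0,0). Reading each as a conjunction of literals (¬A·B·C, A·¬B·¬C) and taking the OR gives the canonical DNF.

H(A, B, C) = ((NOT A AND B) AND C) OR ((A AND NOT B) AND NOT C)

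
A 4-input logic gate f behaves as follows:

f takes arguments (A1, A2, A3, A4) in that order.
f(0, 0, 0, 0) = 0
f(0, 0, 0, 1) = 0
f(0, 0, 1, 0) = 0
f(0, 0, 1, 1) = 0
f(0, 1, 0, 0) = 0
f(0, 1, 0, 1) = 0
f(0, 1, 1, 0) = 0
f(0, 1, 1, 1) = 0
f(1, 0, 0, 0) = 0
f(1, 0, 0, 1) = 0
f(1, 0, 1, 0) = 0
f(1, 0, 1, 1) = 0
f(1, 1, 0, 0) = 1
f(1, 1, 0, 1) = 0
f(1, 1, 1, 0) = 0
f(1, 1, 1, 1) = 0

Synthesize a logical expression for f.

Only row (1,1,0,0) gives 1. That row's minterm A1·A2·¬A3·¬A4 is f directly.

f(A1, A2, A3, A4) = ((A1 & A2) & ~A3) & ~A4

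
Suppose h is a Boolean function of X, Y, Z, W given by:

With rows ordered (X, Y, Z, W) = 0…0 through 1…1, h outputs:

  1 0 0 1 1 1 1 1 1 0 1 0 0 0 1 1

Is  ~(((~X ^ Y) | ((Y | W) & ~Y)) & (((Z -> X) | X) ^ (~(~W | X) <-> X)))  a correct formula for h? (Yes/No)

No

Evaluate ~(((~X ^ Y) | ((Y | W) & ~Y)) & (((Z -> X) | X) ^ (~(~W | X) <-> X))) on each row and compare to h:
  X=0, Y=0, Z=0, W=0: formula gives 1, h = 1 ✓
  X=0, Y=0, Z=0, W=1: formula gives 0, h = 0 ✓
  X=0, Y=0, Z=1, W=0: formula gives 0, h = 0 ✓
  X=0, Y=0, Z=1, W=1: formula gives 1, h = 1 ✓
  …
  X=1, Y=1, Z=1, W=0: formula gives 0, but h = 1 ✗
Since they disagree at (1,1,1,0), the expression is not a correct formula for h.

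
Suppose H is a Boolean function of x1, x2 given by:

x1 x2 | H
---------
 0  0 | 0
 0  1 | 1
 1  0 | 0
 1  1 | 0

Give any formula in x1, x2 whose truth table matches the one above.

1 only at (0,1): NOT x1 AND x2.

H(x1, x2) = not x1 and x2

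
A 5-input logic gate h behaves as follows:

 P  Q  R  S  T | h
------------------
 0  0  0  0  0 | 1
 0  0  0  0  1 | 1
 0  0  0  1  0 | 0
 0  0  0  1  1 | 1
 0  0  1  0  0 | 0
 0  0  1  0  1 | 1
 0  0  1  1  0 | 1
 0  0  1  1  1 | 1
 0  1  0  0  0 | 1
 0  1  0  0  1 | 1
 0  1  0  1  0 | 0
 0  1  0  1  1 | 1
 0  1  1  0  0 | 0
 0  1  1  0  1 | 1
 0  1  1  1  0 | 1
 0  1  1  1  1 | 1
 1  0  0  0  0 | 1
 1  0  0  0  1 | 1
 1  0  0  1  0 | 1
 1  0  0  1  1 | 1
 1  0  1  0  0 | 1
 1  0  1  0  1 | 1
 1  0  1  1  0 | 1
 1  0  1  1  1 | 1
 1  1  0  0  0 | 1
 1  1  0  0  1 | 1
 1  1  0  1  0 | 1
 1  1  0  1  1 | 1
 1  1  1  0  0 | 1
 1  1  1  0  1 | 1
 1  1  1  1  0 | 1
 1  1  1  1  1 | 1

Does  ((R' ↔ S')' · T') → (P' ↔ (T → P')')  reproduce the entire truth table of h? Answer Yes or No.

Evaluate ((R' ↔ S')' · T') → (P' ↔ (T → P')') on each row and compare to h:
  P=0, Q=0, R=0, S=0, T=0: formula gives 1, h = 1 ✓
  P=0, Q=0, R=0, S=0, T=1: formula gives 1, h = 1 ✓
  P=0, Q=0, R=0, S=1, T=0: formula gives 0, h = 0 ✓
  P=0, Q=0, R=0, S=1, T=1: formula gives 1, h = 1 ✓
  …and likewise for the remaining 28 rows.
Every row agrees, so the formula is equivalent.

Yes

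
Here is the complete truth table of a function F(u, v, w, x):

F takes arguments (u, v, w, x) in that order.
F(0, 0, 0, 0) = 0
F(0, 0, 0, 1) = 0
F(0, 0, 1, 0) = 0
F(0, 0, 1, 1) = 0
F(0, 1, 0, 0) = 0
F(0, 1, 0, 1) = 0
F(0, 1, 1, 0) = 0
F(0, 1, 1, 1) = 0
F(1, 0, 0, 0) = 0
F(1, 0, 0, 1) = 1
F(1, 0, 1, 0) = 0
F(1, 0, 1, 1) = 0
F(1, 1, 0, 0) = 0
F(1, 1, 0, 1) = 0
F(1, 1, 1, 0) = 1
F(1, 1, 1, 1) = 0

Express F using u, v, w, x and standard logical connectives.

Collect the rows where F=1 — (1,0,0,1), (1,1,1,0) — and write one minterm per row: u·¬v·¬w·x, u·v·w·¬x. Their union (logical OR) reproduces the table exactly.

F(u, v, w, x) = (((u and not v) and not w) and x) or (((u and v) and w) and not x)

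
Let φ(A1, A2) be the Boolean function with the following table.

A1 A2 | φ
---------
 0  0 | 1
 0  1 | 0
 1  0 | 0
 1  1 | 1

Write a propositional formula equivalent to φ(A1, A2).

φ(A1, A2) = (A1 ⊕ A2)'

The output is 1 exactly when an even number of inputs are 1 — the complement of 2-way XOR.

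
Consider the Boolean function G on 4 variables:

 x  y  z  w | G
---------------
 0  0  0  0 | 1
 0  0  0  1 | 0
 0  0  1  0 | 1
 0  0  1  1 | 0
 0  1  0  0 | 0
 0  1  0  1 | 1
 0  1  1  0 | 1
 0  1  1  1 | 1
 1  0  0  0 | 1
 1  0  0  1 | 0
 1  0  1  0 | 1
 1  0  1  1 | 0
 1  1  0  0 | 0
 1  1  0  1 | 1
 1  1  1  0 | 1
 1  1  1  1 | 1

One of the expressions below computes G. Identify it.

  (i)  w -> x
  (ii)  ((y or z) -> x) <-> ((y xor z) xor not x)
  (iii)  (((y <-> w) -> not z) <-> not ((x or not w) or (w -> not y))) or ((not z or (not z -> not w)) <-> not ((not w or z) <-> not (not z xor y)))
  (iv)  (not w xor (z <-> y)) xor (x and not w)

iii

(i) disagrees with G on (0,1,0,0) (formula → 1, table → 0); rule it out.
(ii) disagrees with G on (0,0,0,1) (formula → 1, table → 0); rule it out.
(iv) disagrees with G on (0,0,0,0) (formula → 0, table → 1); rule it out.
(iii) is the remaining candidate, and it agrees with G on all 16 inputs.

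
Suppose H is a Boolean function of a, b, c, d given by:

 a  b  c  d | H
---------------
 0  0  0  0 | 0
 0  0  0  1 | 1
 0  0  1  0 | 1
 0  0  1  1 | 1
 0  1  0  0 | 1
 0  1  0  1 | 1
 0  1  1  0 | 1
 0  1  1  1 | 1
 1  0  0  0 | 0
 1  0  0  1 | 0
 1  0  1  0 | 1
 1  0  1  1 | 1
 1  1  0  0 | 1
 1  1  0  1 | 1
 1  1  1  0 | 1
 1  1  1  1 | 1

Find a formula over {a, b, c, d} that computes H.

The 0-rows are (0,0,0,0), (1,0,0,0), (1,0,0,1). Take each as a conjunction (¬a·¬b·¬c·¬d, a·¬b·¬c·¬d, a·¬b·¬c·d), form their disjunction, and complement — that gives a formula that is 1 everywhere H is.

H(a, b, c, d) = ~(((((~a & ~b) & ~c) & ~d) | (((a & ~b) & ~c) & ~d)) | (((a & ~b) & ~c) & d))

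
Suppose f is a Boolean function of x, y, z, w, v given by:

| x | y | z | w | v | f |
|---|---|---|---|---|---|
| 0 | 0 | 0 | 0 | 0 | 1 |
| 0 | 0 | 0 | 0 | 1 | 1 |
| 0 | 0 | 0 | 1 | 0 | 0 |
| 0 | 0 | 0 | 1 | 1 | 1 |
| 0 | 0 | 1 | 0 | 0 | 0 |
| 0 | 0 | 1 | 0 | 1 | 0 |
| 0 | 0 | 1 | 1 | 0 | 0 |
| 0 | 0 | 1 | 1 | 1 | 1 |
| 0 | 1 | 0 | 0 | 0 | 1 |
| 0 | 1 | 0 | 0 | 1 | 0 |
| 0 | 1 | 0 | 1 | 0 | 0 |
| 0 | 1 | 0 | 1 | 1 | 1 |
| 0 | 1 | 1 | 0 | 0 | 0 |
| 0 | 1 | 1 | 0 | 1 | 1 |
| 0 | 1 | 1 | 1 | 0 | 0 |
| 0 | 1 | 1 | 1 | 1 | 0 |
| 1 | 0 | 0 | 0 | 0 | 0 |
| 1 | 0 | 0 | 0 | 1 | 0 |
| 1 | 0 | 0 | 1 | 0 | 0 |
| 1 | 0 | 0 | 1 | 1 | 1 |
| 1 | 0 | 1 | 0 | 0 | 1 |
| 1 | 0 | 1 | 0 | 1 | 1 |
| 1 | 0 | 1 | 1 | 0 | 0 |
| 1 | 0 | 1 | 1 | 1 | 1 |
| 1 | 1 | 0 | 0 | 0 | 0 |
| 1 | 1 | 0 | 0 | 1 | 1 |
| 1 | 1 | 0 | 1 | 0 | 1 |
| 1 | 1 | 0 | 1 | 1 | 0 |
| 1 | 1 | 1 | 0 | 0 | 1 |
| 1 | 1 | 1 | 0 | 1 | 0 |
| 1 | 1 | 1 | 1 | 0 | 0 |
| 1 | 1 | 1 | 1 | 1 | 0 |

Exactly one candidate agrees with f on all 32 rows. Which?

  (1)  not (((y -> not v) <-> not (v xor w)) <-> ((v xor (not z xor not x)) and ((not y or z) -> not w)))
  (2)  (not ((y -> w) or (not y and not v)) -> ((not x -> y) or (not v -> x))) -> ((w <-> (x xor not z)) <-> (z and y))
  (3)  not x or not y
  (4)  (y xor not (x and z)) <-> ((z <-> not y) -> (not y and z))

(2) disagrees with f on (0,0,0,1,1) (formula → 0, table → 1); rule it out.
(3) disagrees with f on (0,0,0,1,0) (formula → 1, table → 0); rule it out.
(4) disagrees with f on (0,0,0,1,0) (formula → 1, table → 0); rule it out.
That leaves (1). Evaluating it on every row reproduces the table of f exactly.

1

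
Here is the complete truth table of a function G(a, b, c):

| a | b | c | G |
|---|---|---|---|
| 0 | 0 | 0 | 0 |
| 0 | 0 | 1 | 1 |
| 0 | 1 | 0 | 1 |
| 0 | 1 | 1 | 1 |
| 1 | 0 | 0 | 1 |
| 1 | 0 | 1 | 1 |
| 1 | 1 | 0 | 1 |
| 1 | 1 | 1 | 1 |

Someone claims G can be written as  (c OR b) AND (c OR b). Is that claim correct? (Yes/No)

No

Test each input against both G and the formula:
  a=0, b=0, c=0: formula gives 0, G = 0 ✓
  a=0, b=0, c=1: formula gives 1, G = 1 ✓
  a=0, b=1, c=0: formula gives 1, G = 1 ✓
  a=0, b=1, c=1: formula gives 1, G = 1 ✓
  a=1, b=0, c=0: formula gives 0, but G = 1 ✗
Since they disagree at (1,0,0), the expression is not a correct formula for G.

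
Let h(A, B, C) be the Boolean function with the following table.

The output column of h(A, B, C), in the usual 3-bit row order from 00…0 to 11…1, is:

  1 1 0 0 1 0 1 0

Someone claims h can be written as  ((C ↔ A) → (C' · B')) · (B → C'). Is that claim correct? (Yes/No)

Evaluate ((C ↔ A) → (C' · B')) · (B → C') on each row and compare to h:
  A=0, B=0, C=0: formula gives 1, h = 1 ✓
  A=0, B=0, C=1: formula gives 1, h = 1 ✓
  A=0, B=1, C=0: formula gives 0, h = 0 ✓
  A=0, B=1, C=1: formula gives 0, h = 0 ✓
  A=1, B=0, C=0: formula gives 1, h = 1 ✓
  …and likewise for the remaining 3 rows.
All 8 rows match — the expression computes h exactly.

Yes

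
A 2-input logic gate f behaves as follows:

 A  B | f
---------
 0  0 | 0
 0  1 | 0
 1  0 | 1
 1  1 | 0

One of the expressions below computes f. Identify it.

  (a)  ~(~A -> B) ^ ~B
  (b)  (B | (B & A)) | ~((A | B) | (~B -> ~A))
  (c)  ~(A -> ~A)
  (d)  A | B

(b) disagrees with f on (0,1) (formula → 1, table → 0); rule it out.
(c) disagrees with f on (1,1) (formula → 1, table → 0); rule it out.
(d) disagrees with f on (0,1) (formula → 1, table → 0); rule it out.
That leaves (a). Evaluating it on every row reproduces the table of f exactly.

a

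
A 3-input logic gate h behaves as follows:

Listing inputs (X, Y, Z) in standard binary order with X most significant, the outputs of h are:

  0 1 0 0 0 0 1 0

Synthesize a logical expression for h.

Collect the rows where h=1 — (0,0,1), (1,1,0) — and write one minterm per row: ¬X·¬Y·Z, X·Y·¬Z. Their union (logical OR) reproduces the table exactly.

h(X, Y, Z) = ((¬X ∧ ¬Y) ∧ Z) ∨ ((X ∧ Y) ∧ ¬Z)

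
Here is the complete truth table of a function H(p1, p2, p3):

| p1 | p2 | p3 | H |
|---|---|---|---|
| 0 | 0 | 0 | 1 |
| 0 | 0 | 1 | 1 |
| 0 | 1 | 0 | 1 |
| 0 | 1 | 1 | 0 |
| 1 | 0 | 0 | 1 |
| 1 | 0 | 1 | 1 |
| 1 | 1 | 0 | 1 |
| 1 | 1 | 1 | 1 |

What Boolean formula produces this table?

H is 0 on exactly one input, (0,1,1), whose minterm is ¬p1·p2·p3. So H is the negation of that single conjunction.

H(p1, p2, p3) = ¬((¬p1 ∧ p2) ∧ p3)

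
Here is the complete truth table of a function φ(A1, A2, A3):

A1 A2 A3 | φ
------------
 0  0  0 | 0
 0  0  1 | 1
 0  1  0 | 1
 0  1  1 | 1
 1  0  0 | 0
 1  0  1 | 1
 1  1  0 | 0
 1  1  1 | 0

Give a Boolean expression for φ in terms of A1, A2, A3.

Collect the rows where φ=1 — (0,0,1), (0,1,0), (0,1,1), (1,0,1) — and write one minterm per row: ¬A1·¬A2·A3, ¬A1·A2·¬A3, ¬A1·A2·A3, A1·¬A2·A3. Their union (logical OR) reproduces the table exactly.

φ(A1, A2, A3) = ((((A1' · A2') · A3) + ((A1' · A2) · A3')) + ((A1' · A2) · A3)) + ((A1 · A2') · A3)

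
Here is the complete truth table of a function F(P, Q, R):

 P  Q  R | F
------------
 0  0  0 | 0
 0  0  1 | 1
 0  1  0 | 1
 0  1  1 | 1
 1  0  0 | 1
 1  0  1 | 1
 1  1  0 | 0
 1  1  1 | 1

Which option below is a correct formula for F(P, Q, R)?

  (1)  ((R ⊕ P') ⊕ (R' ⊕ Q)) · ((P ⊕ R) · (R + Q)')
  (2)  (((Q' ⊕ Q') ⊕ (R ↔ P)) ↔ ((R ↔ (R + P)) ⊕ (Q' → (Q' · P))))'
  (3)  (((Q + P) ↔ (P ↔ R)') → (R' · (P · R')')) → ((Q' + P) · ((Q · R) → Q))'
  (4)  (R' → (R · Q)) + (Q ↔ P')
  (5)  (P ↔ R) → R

4

(1): at (0,0,1) it gives 0, but F = 1 — eliminated.
(2): at (0,1,1) it gives 0, but F = 1 — eliminated.
(3): at (0,0,1) it gives 0, but F = 1 — eliminated.
(5): at (0,1,0) it gives 0, but F = 1 — eliminated.
(4) is the remaining candidate, and it agrees with F on all 8 inputs.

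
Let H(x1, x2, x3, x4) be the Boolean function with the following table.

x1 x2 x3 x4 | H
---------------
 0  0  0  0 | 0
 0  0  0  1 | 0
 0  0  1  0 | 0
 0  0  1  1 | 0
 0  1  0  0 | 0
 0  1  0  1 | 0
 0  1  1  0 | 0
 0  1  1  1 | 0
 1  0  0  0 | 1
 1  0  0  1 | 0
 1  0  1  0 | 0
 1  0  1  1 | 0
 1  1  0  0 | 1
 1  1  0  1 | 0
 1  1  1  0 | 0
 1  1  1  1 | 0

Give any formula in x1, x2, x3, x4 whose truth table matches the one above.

H=1 on 2 inputs: (1,0,0,0), (1,1,0,0). Reading each as a conjunction of literals (x1·¬x2·¬x3·¬x4, x1·x2·¬x3·¬x4) and taking the OR gives the canonical DNF.

H(x1, x2, x3, x4) = (((x1 and not x2) and not x3) and not x4) or (((x1 and x2) and not x3) and not x4)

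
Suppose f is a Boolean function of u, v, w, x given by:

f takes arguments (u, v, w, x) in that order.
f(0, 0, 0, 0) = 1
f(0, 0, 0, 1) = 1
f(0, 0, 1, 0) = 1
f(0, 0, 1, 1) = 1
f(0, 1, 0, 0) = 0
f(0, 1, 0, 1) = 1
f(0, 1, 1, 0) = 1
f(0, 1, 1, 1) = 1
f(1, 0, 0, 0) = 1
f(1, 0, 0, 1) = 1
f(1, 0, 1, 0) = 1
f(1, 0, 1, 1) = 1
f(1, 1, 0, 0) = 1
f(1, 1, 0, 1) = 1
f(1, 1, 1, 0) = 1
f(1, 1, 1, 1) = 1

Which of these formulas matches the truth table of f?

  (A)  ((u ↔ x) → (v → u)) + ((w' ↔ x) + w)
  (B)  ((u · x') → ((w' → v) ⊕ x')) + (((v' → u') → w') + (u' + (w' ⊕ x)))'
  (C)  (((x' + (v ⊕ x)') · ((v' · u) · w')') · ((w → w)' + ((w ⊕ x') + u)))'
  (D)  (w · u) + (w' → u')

A

(B) fails at (0,1,0,0): the formula yields 1, f is 0.
(C) fails at (0,0,0,0): the formula yields 0, f is 1.
(D) fails at (0,1,0,0): the formula yields 1, f is 0.
Only (A) survives; checking it on all 16 rows confirms it matches f.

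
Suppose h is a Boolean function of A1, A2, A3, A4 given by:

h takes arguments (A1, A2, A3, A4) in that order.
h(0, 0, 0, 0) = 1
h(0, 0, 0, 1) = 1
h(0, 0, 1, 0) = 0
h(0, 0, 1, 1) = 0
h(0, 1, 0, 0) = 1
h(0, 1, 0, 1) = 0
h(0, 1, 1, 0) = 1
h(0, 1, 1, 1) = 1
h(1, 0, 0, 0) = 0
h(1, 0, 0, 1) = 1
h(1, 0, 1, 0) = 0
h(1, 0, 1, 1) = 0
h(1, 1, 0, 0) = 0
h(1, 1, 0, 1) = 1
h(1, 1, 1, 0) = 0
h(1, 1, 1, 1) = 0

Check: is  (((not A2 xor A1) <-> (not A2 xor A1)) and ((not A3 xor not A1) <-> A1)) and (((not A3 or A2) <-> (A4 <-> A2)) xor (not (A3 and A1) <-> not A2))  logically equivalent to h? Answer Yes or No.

Evaluate (((not A2 xor A1) <-> (not A2 xor A1)) and ((not A3 xor not A1) <-> A1)) and (((not A3 or A2) <-> (A4 <-> A2)) xor (not (A3 and A1) <-> not A2)) on each row and compare to h:
  A1=0, A2=0, A3=0, A4=0: formula gives 0, but h = 1 ✗
Since they disagree at (0,0,0,0), the expression is not a correct formula for h.

No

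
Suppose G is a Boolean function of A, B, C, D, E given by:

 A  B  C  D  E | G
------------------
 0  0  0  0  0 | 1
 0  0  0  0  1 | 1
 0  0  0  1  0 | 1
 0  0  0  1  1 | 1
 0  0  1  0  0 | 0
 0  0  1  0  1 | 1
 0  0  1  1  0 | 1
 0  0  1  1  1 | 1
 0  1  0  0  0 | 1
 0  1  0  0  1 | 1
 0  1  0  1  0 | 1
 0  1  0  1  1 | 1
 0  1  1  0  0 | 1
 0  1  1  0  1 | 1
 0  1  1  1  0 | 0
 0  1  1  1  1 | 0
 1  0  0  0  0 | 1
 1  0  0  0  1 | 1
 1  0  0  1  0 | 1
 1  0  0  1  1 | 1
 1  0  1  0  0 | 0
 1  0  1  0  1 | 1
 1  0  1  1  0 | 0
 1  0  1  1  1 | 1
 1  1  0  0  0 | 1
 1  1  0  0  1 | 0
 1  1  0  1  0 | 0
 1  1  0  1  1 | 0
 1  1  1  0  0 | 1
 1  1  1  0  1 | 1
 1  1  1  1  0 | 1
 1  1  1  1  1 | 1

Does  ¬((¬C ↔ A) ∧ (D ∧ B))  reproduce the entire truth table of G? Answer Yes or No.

Test each input against both G and the formula:
  A=0, B=0, C=0, D=0, E=0: formula gives 1, G = 1 ✓
  A=0, B=0, C=0, D=0, E=1: formula gives 1, G = 1 ✓
  A=0, B=0, C=0, D=1, E=0: formula gives 1, G = 1 ✓
  A=0, B=0, C=0, D=1, E=1: formula gives 1, G = 1 ✓
  A=0, B=0, C=1, D=0, E=0: formula gives 1, but G = 0 ✗
Row (0,0,1,0,0) is a counterexample, so the formula is not equivalent to G.

No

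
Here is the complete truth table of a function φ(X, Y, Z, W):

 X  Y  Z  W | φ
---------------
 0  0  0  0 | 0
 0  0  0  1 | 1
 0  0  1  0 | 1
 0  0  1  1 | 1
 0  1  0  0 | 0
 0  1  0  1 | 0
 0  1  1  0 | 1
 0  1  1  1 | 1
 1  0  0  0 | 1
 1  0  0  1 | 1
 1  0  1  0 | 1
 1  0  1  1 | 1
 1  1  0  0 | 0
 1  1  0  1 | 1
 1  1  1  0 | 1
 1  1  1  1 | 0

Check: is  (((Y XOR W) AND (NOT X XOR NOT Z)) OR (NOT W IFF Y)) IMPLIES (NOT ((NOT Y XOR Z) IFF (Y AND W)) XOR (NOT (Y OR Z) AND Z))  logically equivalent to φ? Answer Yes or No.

No

Check the formula against φ row by row:
  X=0, Y=0, Z=0, W=0: formula gives 1, but φ = 0 ✗
A single disagreement suffices: at (0,0,0,0) they differ, so the formula does not compute φ.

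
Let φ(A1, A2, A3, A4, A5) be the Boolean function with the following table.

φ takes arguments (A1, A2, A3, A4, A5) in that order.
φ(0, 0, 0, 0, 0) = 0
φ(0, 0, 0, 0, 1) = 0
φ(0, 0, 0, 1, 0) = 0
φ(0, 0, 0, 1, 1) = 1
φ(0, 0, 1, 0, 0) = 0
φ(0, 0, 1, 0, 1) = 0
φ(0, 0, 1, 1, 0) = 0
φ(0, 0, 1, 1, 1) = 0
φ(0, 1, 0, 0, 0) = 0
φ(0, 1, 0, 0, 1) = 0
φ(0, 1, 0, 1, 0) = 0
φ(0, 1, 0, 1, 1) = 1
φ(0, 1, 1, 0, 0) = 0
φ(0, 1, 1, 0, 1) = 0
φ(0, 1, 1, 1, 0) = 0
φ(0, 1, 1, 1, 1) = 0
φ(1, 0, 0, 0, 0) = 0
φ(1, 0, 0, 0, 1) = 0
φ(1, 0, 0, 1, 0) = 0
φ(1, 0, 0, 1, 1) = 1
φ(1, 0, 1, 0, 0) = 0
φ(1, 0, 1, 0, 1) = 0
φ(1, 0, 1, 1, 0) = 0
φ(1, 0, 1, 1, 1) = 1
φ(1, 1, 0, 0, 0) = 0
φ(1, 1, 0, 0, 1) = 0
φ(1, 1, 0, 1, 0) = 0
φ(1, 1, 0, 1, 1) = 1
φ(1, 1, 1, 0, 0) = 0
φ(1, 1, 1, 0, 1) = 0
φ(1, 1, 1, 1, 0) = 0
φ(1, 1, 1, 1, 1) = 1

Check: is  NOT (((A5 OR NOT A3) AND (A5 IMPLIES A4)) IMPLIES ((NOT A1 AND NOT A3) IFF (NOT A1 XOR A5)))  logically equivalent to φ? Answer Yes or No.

Check the formula against φ row by row:
  A1=0, A2=0, A3=0, A4=0, A5=0: formula gives 0, φ = 0 ✓
  A1=0, A2=0, A3=0, A4=0, A5=1: formula gives 0, φ = 0 ✓
  A1=0, A2=0, A3=0, A4=1, A5=0: formula gives 0, φ = 0 ✓
  A1=0, A2=0, A3=0, A4=1, A5=1: formula gives 1, φ = 1 ✓
  … (the remaining 28 rows also agree.)
Every row agrees, so the formula is equivalent.

Yes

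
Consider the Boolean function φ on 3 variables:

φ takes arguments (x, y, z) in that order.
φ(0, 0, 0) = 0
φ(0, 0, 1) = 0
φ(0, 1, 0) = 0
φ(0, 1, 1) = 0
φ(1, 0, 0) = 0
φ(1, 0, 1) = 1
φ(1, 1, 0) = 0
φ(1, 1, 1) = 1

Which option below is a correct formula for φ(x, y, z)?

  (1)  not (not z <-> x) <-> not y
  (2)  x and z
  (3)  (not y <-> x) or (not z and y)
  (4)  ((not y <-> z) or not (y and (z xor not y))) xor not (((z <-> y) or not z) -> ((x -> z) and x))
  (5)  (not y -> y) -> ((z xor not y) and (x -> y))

(1) disagrees with φ on (0,0,0) (formula → 1, table → 0); rule it out.
(3) disagrees with φ on (0,1,0) (formula → 1, table → 0); rule it out.
(4) disagrees with φ on (0,0,1) (formula → 1, table → 0); rule it out.
(5) disagrees with φ on (0,0,0) (formula → 1, table → 0); rule it out.
That leaves (2). Evaluating it on every row reproduces the table of φ exactly.

2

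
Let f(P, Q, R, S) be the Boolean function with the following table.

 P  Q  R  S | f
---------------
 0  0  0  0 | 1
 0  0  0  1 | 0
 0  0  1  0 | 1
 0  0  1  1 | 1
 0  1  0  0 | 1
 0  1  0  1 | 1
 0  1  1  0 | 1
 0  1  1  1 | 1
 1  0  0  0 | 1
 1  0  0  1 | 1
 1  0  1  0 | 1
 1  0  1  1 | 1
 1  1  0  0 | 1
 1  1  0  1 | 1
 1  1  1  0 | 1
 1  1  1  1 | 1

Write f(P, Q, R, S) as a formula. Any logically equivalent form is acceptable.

f(P, Q, R, S) = ¬(((¬P ∧ ¬Q) ∧ ¬R) ∧ S)

f is 0 on exactly one input, (0,0,0,1), whose minterm is ¬P·¬Q·¬R·S. So f is the negation of that single conjunction.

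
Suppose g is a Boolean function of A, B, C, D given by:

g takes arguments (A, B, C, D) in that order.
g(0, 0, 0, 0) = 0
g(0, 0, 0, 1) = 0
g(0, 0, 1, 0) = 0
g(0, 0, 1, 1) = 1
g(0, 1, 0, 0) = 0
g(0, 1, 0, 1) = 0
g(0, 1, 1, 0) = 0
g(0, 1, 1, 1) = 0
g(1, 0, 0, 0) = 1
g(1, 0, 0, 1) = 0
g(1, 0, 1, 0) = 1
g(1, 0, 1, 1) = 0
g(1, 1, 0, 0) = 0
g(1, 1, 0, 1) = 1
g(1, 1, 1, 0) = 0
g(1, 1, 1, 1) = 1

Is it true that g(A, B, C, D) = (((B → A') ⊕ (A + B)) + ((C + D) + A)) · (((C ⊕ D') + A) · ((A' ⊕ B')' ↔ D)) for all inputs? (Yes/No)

Check the formula against g row by row:
  A=0, B=0, C=0, D=0: formula gives 0, g = 0 ✓
  A=0, B=0, C=0, D=1: formula gives 0, g = 0 ✓
  A=0, B=0, C=1, D=0: formula gives 0, g = 0 ✓
  A=0, B=0, C=1, D=1: formula gives 1, g = 1 ✓
  … (the remaining 12 rows also agree.)
Every row agrees, so the formula is equivalent.

Yes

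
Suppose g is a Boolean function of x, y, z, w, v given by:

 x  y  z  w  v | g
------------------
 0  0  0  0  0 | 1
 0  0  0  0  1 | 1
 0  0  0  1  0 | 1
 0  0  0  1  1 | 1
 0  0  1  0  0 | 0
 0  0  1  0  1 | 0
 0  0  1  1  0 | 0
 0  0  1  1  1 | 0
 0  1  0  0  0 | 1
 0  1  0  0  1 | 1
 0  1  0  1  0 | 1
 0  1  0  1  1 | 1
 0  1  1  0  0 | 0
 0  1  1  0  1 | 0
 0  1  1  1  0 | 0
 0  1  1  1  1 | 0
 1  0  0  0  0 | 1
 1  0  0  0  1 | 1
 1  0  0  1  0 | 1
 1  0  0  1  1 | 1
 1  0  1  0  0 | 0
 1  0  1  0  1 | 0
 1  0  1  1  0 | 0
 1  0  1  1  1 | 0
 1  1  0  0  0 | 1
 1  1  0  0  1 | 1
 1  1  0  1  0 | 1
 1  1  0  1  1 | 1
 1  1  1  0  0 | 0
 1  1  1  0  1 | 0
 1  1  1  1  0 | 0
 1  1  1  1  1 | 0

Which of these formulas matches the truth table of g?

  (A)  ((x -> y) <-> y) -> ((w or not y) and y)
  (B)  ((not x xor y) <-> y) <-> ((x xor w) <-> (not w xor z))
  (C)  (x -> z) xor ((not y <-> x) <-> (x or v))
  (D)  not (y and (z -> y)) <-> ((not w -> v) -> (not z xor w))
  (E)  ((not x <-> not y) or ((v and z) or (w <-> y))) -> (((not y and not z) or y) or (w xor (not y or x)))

(A): at (0,0,1,0,0) it gives 1, but g = 0 — eliminated.
(C): at (0,0,0,0,0) it gives 0, but g = 1 — eliminated.
(D): at (0,0,0,1,0) it gives 0, but g = 1 — eliminated.
(E): at (0,0,1,0,0) it gives 1, but g = 0 — eliminated.
(B) is the remaining candidate, and it agrees with g on all 32 inputs.

B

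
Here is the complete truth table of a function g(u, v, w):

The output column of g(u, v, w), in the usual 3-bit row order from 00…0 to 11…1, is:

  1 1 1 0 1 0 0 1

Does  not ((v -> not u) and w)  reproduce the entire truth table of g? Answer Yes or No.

Evaluate not ((v -> not u) and w) on each row and compare to g:
  u=0, v=0, w=0: formula gives 1, g = 1 ✓
  u=0, v=0, w=1: formula gives 0, but g = 1 ✗
A single disagreement suffices: at (0,0,1) they differ, so the formula does not compute g.

No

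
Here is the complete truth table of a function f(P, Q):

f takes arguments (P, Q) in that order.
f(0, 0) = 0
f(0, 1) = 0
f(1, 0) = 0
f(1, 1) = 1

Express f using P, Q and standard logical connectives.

f(P, Q) = P · Q

The output is 1 only when every input is 1 — the AND of all inputs.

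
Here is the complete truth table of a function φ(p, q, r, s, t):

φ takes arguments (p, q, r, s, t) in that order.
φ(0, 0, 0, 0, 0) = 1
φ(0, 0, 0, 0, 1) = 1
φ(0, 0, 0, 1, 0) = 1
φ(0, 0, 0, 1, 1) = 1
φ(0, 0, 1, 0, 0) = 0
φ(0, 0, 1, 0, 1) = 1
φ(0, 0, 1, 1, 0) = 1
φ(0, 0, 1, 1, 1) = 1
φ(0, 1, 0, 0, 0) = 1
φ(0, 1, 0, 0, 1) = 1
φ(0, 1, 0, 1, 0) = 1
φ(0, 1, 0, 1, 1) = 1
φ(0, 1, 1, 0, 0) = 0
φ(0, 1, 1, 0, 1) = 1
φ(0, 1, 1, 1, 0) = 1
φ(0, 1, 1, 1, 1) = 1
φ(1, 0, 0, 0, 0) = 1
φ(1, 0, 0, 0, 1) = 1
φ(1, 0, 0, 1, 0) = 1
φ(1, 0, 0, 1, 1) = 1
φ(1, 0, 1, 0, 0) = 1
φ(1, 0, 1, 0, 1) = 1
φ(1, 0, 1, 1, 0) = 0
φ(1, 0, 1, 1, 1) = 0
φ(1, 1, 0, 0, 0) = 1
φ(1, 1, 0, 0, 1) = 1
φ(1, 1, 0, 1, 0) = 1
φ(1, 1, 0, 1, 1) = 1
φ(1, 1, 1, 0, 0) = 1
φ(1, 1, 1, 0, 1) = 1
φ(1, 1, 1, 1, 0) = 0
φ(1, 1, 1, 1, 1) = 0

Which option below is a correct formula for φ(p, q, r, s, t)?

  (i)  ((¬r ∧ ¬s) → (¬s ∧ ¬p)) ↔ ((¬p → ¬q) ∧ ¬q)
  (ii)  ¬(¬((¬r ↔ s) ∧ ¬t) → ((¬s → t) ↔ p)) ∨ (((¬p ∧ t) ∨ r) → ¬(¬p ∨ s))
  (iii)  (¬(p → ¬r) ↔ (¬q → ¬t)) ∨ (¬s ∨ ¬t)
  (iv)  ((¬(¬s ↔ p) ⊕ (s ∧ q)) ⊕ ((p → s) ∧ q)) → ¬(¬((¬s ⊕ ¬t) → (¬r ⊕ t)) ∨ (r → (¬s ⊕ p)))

ii

(i): at (0,0,1,0,0) it gives 1, but φ = 0 — eliminated.
(iii): at (0,0,1,0,0) it gives 1, but φ = 0 — eliminated.
(iv): at (0,0,0,0,0) it gives 0, but φ = 1 — eliminated.
Only (ii) survives; checking it on all 32 rows confirms it matches φ.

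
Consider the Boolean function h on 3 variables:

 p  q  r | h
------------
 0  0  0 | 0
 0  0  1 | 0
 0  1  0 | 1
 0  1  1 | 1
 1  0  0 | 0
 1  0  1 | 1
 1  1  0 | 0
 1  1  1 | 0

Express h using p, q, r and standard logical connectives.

h(p, q, r) = (((~p & q) & ~r) | ((~p & q) & r)) | ((p & ~q) & r)

Collect the rows where h=1 — (0,1,0), (0,1,1), (1,0,1) — and write one minterm per row: ¬p·q·¬r, ¬p·q·r, p·¬q·r. Their union (logical OR) reproduces the table exactly.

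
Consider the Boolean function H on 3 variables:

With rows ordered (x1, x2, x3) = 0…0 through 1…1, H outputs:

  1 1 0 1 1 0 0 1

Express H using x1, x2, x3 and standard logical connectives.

H(x1, x2, x3) = ~((((~x1 & x2) & ~x3) | ((x1 & ~x2) & x3)) | ((x1 & x2) & ~x3))

There are just 3 zero rows: (0,1,0), (1,0,1), (1,1,0). Their minterms are ¬x1·x2·¬x3, x1·¬x2·x3, x1·x2·¬x3; the OR of those covers precisely the 0-outputs, and negating it yields H.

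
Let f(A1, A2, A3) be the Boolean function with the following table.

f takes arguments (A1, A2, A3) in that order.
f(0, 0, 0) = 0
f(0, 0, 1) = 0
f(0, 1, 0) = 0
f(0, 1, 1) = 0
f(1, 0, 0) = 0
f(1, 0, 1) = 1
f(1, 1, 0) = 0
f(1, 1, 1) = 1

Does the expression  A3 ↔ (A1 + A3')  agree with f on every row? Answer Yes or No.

Evaluate A3 ↔ (A1 + A3') on each row and compare to f:
  A1=0, A2=0, A3=0: formula gives 0, f = 0 ✓
  A1=0, A2=0, A3=1: formula gives 0, f = 0 ✓
  A1=0, A2=1, A3=0: formula gives 0, f = 0 ✓
  A1=0, A2=1, A3=1: formula gives 0, f = 0 ✓
  A1=1, A2=0, A3=0: formula gives 0, f = 0 ✓
  … (the remaining 3 rows also agree.)
No disagreement on any input; they are logically equivalent.

Yes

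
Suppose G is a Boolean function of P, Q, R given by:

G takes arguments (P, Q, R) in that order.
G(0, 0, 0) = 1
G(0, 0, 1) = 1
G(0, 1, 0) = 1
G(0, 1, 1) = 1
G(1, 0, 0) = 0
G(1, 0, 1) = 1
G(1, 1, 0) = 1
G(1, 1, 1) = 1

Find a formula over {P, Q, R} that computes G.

Only row (1,0,0) gives 0. So G is 1 everywhere except there — the complement of the minterm P·¬Q·¬R.

G(P, Q, R) = NOT ((P AND NOT Q) AND NOT R)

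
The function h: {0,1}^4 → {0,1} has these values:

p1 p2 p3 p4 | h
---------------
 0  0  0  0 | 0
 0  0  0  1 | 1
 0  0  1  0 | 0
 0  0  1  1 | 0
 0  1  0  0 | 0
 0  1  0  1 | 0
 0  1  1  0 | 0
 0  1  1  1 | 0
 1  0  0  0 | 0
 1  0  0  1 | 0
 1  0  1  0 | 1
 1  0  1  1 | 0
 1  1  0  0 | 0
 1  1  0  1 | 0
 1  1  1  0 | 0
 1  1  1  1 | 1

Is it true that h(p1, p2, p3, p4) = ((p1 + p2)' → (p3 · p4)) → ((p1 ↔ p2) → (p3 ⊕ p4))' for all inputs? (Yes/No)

Evaluate ((p1 + p2)' → (p3 · p4)) → ((p1 ↔ p2) → (p3 ⊕ p4))' on each row and compare to h:
  p1=0, p2=0, p3=0, p4=0: formula gives 1, but h = 0 ✗
Row (0,0,0,0) is a counterexample, so the formula is not equivalent to h.

No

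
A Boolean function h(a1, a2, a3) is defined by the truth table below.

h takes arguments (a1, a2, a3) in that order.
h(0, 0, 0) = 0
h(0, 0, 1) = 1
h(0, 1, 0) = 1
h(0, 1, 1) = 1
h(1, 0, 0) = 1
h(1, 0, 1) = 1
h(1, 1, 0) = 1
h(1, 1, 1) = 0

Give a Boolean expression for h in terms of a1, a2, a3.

h(a1, a2, a3) = ~(((~a1 & ~a2) & ~a3) | ((a1 & a2) & a3))

There are just 2 zero rows: (0,0,0), (1,1,1). Their minterms are ¬a1·¬a2·¬a3, a1·a2·a3; the OR of those covers precisely the 0-outputs, and negating it yields h.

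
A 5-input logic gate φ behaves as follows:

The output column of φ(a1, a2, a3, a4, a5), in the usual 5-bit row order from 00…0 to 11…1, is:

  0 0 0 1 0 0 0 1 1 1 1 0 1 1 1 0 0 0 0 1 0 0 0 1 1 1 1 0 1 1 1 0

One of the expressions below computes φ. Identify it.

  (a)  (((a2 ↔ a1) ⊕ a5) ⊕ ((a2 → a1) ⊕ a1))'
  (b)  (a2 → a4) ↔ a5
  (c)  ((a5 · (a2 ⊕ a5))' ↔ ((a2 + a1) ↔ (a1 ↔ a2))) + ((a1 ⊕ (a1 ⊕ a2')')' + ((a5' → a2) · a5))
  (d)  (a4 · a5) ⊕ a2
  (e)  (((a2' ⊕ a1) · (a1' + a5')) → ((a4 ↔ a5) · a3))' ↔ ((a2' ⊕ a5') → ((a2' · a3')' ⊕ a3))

(a) disagrees with φ on (0,0,0,0,0) (formula → 1, table → 0); rule it out.
(b) disagrees with φ on (0,0,0,0,1) (formula → 1, table → 0); rule it out.
(c) disagrees with φ on (0,0,0,0,0) (formula → 1, table → 0); rule it out.
(e) disagrees with φ on (0,0,0,0,0) (formula → 1, table → 0); rule it out.
Only (d) survives; checking it on all 32 rows confirms it matches φ.

d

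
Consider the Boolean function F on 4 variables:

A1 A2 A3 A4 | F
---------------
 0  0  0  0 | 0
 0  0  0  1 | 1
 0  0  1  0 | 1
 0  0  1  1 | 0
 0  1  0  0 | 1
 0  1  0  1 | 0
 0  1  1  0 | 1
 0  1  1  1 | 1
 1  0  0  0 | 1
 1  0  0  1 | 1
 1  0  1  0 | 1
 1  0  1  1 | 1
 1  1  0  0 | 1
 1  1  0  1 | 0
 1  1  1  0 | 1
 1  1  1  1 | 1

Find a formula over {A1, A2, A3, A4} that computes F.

The 0-rows are (0,0,0,0), (0,0,1,1), (0,1,0,1), (1,1,0,1). Take each as a conjunction (¬A1·¬A2·¬A3·¬A4, ¬A1·¬A2·A3·A4, ¬A1·A2·¬A3·A4, A1·A2·¬A3·A4), form their disjunction, and complement — that gives a formula that is 1 everywhere F is.

F(A1, A2, A3, A4) = ((((((A1' · A2') · A3') · A4') + (((A1' · A2') · A3) · A4)) + (((A1' · A2) · A3') · A4)) + (((A1 · A2) · A3') · A4))'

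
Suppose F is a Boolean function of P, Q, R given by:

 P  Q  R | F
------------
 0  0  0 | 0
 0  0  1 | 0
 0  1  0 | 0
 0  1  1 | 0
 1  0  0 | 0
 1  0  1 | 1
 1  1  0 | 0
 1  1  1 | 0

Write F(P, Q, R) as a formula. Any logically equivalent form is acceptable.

F is 1 on exactly one input, (1,0,1), whose minterm is P·¬Q·R. So F is just that conjunction.

F(P, Q, R) = (P ∧ ¬Q) ∧ R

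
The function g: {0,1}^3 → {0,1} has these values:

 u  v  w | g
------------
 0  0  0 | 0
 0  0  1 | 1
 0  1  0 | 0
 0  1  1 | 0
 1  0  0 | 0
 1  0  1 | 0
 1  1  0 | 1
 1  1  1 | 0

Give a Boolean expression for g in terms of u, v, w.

g(u, v, w) = ((u' · v') · w) + ((u · v) · w')

The 1-rows are (0,0,1), (1,1,0). Each contributes one minterm — ¬u·¬v·w; u·v·¬w — and their disjunction is a sum-of-products form of g.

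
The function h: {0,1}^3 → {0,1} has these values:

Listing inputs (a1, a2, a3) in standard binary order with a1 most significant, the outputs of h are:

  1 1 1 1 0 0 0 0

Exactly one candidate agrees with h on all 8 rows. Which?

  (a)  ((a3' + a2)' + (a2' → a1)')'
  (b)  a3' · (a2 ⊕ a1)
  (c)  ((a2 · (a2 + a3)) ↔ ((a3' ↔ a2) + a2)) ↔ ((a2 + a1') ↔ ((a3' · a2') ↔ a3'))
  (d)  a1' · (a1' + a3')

d

(a) disagrees with h on (0,0,0) (formula → 0, table → 1); rule it out.
(b) disagrees with h on (0,0,0) (formula → 0, table → 1); rule it out.
(c) disagrees with h on (0,0,1) (formula → 0, table → 1); rule it out.
Only (d) survives; checking it on all 8 rows confirms it matches h.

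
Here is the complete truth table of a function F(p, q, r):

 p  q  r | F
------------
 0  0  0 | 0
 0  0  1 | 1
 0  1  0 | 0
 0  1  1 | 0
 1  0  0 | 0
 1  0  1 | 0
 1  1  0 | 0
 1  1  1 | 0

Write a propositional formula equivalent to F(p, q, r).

F(p, q, r) = (not p and not q) and r

F is 1 on exactly one input, (0,0,1), whose minterm is ¬p·¬q·r. So F is just that conjunction.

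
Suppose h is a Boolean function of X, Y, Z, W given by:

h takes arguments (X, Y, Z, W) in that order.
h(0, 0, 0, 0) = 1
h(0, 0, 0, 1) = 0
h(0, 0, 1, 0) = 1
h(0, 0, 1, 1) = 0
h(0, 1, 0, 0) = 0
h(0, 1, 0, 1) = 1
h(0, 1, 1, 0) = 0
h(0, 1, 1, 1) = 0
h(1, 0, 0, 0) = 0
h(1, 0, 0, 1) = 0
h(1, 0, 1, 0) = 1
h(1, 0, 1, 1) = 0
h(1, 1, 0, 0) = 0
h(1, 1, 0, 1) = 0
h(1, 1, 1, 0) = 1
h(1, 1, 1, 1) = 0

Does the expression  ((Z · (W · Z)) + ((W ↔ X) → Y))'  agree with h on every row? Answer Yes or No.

No

Check the formula against h row by row:
  X=0, Y=0, Z=0, W=0: formula gives 1, h = 1 ✓
  X=0, Y=0, Z=0, W=1: formula gives 0, h = 0 ✓
  X=0, Y=0, Z=1, W=0: formula gives 1, h = 1 ✓
  X=0, Y=0, Z=1, W=1: formula gives 0, h = 0 ✓
  …
  X=0, Y=1, Z=0, W=1: formula gives 0, but h = 1 ✗
A single disagreement suffices: at (0,1,0,1) they differ, so the formula does not compute h.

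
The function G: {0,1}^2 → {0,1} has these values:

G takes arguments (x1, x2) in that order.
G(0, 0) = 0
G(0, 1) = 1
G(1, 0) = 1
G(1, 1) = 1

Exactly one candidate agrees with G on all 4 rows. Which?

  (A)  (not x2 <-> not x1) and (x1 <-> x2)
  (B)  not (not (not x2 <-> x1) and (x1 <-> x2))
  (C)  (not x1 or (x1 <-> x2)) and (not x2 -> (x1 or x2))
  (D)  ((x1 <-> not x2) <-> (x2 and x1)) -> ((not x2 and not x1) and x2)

D

(A) disagrees with G on (0,0) (formula → 1, table → 0); rule it out.
(B) disagrees with G on (1,1) (formula → 0, table → 1); rule it out.
(C) disagrees with G on (1,0) (formula → 0, table → 1); rule it out.
That leaves (D). Evaluating it on every row reproduces the table of G exactly.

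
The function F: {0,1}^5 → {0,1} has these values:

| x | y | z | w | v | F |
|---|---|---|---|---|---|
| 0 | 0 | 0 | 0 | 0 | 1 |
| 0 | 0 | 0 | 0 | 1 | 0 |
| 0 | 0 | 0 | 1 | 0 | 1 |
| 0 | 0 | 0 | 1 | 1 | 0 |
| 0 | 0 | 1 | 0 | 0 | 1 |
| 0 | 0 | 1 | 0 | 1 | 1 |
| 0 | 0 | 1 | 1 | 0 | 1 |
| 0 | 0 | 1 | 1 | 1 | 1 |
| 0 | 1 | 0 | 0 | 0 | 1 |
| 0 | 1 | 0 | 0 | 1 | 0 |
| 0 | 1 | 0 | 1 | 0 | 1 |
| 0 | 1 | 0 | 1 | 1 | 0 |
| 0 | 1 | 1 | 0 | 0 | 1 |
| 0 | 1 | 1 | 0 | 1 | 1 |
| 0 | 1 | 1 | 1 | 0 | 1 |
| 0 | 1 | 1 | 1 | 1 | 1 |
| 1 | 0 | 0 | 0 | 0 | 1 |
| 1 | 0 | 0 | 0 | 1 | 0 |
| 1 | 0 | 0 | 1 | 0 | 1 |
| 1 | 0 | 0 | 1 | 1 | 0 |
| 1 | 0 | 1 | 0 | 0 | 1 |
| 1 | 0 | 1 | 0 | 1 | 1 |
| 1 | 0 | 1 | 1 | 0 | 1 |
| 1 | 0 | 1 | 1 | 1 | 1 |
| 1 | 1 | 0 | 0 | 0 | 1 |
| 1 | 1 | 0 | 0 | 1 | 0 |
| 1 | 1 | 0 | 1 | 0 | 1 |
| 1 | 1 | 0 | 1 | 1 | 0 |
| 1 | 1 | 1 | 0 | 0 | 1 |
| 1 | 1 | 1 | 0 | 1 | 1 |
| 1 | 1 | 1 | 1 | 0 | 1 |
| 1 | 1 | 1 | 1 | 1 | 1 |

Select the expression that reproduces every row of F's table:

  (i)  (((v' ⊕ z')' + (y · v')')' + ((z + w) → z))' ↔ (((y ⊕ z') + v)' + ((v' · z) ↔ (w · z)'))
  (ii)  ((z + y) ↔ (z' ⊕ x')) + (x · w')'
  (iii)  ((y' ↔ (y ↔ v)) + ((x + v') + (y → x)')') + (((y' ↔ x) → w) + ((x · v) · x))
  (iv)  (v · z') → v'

(i): at (0,0,0,0,1) it gives 1, but F = 0 — eliminated.
(ii): at (0,0,0,0,1) it gives 1, but F = 0 — eliminated.
(iii): at (0,0,0,0,1) it gives 1, but F = 0 — eliminated.
(iv) is the remaining candidate, and it agrees with F on all 32 inputs.

iv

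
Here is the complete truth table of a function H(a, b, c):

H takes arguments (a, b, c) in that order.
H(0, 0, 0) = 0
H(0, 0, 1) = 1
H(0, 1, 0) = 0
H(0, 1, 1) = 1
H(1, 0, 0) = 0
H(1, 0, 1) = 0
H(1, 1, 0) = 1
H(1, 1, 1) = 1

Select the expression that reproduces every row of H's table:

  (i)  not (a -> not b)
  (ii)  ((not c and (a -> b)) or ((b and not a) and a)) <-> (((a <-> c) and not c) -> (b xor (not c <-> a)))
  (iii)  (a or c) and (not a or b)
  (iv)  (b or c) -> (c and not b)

(i): at (0,0,1) it gives 0, but H = 1 — eliminated.
(ii): at (0,0,1) it gives 0, but H = 1 — eliminated.
(iv): at (0,0,0) it gives 1, but H = 0 — eliminated.
(iii) is the remaining candidate, and it agrees with H on all 8 inputs.

iii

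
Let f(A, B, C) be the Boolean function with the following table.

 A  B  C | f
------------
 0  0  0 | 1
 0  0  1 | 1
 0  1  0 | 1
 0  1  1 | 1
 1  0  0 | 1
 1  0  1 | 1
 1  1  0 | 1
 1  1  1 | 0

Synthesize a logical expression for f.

The output is 0 only when every input is 1 — NAND of all inputs.

f(A, B, C) = not ((A and B) and C)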